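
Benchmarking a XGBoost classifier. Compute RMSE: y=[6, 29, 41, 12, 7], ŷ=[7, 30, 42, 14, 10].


MSE = 16/5 = 3.2
RMSE = √(16/5) = 1.7889

1.7889


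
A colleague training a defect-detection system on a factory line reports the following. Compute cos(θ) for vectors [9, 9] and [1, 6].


A·B = 9·1 + 9·6 = 63
‖A‖ = √162 = 12.7279, ‖B‖ = √37 = 6.0828
cos = 63/(√162·√37) = 63/√5994 = 0.8137

0.8137


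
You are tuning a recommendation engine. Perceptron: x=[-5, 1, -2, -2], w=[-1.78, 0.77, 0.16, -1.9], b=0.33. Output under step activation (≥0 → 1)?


z = (-5)·(-1.78) + (1)·(0.77) + (-2)·(0.16) + (-2)·(-1.9) + 0.33
  = 13.48
step(z) = 1 (z≥0)

1


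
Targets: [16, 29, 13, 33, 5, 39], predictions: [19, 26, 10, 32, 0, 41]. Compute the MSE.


Squared errors: (16-19)²=9, (29-26)²=9, (13-10)²=9, (33-32)²=1, (5-0)²=25, (39-41)²=4
Sum = 57
MSE = 57/6 = 19/2

19/2


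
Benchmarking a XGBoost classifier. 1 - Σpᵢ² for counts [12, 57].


Probabilities: [12/69, 57/69] ≈ [0.1739, 0.8261]
Σpᵢ² = (144 + 3249)/69² = 3393/4761
Gini = 1 - Σpᵢ² = 1 - 3393/4761 = 0.2873

0.2873


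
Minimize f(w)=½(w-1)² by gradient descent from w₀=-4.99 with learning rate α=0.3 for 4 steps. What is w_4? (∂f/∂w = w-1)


step 1: grad = -4.99-1 = -5.99; w = -4.99 - 0.3·(-5.99) = -3.193
step 2: grad = -3.193-1 = -4.193; w = -3.193 - 0.3·(-4.193) = -1.9351
step 3: grad = -1.9351-1 = -2.9351; w = -1.9351 - 0.3·(-2.9351) = -1.05457
step 4: grad = -1.05457-1 = -2.05457; w = -1.05457 - 0.3·(-2.05457) = -0.438199

-0.438199


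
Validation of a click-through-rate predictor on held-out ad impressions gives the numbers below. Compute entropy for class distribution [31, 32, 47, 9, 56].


Probabilities: [31/175, 32/175, 47/175, 9/175, 56/175] ≈ [0.1771, 0.1829, 0.2686, 0.0514, 0.32]
H = -((31/175)·log₂(31/175) + (32/175)·log₂(32/175) + (47/175)·log₂(47/175) + (9/175)·log₂(9/175) + (56/175)·log₂(56/175))
  = 2.1461 bits

2.1461 bits


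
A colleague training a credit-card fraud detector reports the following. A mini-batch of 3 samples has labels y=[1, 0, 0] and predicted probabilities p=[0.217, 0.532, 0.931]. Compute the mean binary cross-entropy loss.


L[0] = -ln(0.217) = 1.5279
L[1] = -ln(1-0.532) = -ln(0.468) = 0.7593
L[2] = -ln(1-0.931) = -ln(0.069) = 2.6736
mean = (1.5279 + 0.7593 + 2.6736)/3 = 1.6536

1.6536


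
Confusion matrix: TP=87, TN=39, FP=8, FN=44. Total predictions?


Total = TP + TN + FP + FN
= 87 + 39 + 8 + 44
= 178
(Predicted positive: 95, predicted negative: 83)

178


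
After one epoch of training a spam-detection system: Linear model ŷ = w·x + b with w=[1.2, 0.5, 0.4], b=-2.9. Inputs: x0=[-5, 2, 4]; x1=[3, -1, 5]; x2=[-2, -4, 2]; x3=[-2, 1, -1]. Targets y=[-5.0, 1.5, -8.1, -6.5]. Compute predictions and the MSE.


ŷ0 = (1.2)·(-5) + (0.5)·(2) + (0.4)·(4) - 2.9 = -6.3
ŷ1 = (1.2)·(3) + (0.5)·(-1) + (0.4)·(5) - 2.9 = 2.2
ŷ2 = (1.2)·(-2) + (0.5)·(-4) + (0.4)·(2) - 2.9 = -6.5
ŷ3 = (1.2)·(-2) + (0.5)·(1) + (0.4)·(-1) - 2.9 = -5.2
errors² = [1.69, 0.49, 2.56, 1.69]
MSE = 6.4300/4 = 1.6075

1.6075


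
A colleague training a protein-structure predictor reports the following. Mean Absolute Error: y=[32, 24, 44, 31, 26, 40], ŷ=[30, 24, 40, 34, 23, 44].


Absolute errors: |32-30|=2, |24-24|=0, |44-40|=4, |31-34|=3, |26-23|=3, |40-44|=4
Sum = 16
MAE = 16/6 = 8/3

8/3


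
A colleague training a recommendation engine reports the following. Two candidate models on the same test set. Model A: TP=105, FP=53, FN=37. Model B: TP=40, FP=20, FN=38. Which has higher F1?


Model A: P=105/158=0.6646, R=105/142=0.7394, F1=2PR/(P+R)=2TP/(2TP+FP+FN)=210/300=0.7
Model B: P=40/60=0.6667, R=40/78=0.5128, F1=2PR/(P+R)=2TP/(2TP+FP+FN)=80/138=0.5797
0.7 > 0.5797 → Model A

Model A


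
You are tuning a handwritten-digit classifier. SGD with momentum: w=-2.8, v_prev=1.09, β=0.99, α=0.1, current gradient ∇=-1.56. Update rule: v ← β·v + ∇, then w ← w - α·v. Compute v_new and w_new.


v_new = 0.99·1.09 - 1.56 = 1.0791 - 1.56 = -0.4809
w_new = -2.8 - 0.1·-0.4809 = -2.8 + 0.04809 = -2.75191

v_new=-0.4809, w_new=-2.75191


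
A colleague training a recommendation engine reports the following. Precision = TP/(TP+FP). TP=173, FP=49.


Precision = TP/(TP+FP)
= 173/(173+49)
= 173/222 = 77.93%

77.93%


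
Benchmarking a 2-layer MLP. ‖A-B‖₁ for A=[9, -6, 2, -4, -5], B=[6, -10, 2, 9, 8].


d = |9-6| + |-6+ 10| + |2-2| + |-4-9| + |-5-8|
  = 3 + 4 + 0 + 13 + 13
  = 33

33


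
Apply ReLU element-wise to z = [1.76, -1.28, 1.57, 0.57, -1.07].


ReLU(1.76) = max(0, 1.76) = 1.76
ReLU(-1.28) = max(0, -1.28) = 0.0
ReLU(1.57) = max(0, 1.57) = 1.57
ReLU(0.57) = max(0, 0.57) = 0.57
ReLU(-1.07) = max(0, -1.07) = 0.0
result = [1.76, 0.0, 1.57, 0.57, 0.0]

[1.76, 0.0, 1.57, 0.57, 0.0]


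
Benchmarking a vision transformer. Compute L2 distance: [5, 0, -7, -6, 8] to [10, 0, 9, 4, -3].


d = √((5-10)² + (0-0)² + (-7-9)² + (-6-4)² + (8+ 3)²)
  = √(25 + 0 + 256 + 100 + 121)
  = √502 = 22.4054

22.4054


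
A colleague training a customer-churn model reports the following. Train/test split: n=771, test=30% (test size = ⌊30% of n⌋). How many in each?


Test = ⌊771·30/100⌋ = 231
Train = 771 - 231 = 540

Train: 540, Test: 231


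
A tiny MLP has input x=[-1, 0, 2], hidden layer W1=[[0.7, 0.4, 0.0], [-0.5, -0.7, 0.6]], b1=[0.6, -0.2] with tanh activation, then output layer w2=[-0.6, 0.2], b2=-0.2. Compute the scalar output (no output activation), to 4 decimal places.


z1[0] = (0.7)·(-1) + (0.4)·(0) + (0.0)·(2) + 0.6 = -0.1
z1[1] = (-0.5)·(-1) + (-0.7)·(0) + (0.6)·(2) - 0.2 = 1.5
h = tanh(z1) = [-0.0997, 0.9051]
output = (-0.6)·(-0.0997) + (0.2)·(0.9051) - 0.2 = 0.0408

0.0408


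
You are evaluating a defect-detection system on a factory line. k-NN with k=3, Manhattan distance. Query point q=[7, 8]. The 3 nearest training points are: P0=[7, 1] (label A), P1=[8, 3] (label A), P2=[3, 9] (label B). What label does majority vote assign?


d(q,P0) = 7  (label A)
d(q,P1) = 6  (label A)
d(q,P2) = 5  (label B)
Votes: A=2, B=1
Majority → A

A


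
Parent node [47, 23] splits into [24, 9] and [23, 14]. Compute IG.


Parent = [47, 23], H_parent = 0.9135
H_left = 0.8454 (n=33), H_right = 0.9569 (n=37)
H_children = (33/70)·0.8454 + (37/70)·0.9569 = 0.9043
IG = 0.9135 - 0.9043 = 0.0092

0.0092


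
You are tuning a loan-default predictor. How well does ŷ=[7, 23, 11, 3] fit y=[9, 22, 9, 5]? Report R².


ȳ = 11.25
SS_res = Σ(y-ŷ)² = 13
SS_tot = Σ(y-ȳ)² = 164.75
R² = 1 - SS_res/SS_tot = 1 - 0.0789 = 0.9211

0.9211


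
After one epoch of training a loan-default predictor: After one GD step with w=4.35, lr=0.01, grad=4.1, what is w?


w_new = w - α·∇
= 4.35 - 0.01·4.1
= 4.35 - 0.041
= 4.309

4.309


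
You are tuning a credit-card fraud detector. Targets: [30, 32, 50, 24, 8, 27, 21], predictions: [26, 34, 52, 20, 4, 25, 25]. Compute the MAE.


Absolute errors: |30-26|=4, |32-34|=2, |50-52|=2, |24-20|=4, |8-4|=4, |27-25|=2, |21-25|=4
Sum = 22
MAE = 22/7 = 22/7

22/7


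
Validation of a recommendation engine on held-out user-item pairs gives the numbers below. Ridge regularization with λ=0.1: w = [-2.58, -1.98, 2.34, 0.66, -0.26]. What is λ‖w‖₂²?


‖w‖₂² = (-2.58)² + (-1.98)² + (2.34)² + (0.66)² + (-0.26)²
     = 6.6564 + 3.9204 + 5.4756 + 0.4356 + 0.0676
     = 16.5556
λ·‖w‖₂² = 0.1·16.5556 = 1.65556

1.65556


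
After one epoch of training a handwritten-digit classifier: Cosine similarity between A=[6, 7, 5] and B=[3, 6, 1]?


A·B = 6·3 + 7·6 + 5·1 = 65
‖A‖ = √110 = 10.4881, ‖B‖ = √46 = 6.7823
cos = 65/(√110·√46) = 65/√5060 = 0.9138

0.9138


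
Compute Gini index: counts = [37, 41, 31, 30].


Probabilities: [37/139, 41/139, 31/139, 30/139] ≈ [0.2662, 0.295, 0.223, 0.2158]
Σpᵢ² = (1369 + 1681 + 961 + 900)/139² = 4911/19321
Gini = 1 - Σpᵢ² = 1 - 4911/19321 = 0.7458

0.7458


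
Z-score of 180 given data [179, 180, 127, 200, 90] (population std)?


μ = 155.2, σ = 40.5828
z = (180 - 155.2)/40.5828 = 0.6111

0.6111


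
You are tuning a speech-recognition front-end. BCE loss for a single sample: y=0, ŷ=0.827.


BCE = -[y·ln(p) + (1-y)·ln(1-p)]
= -0 - 1·ln(1-0.827)
= -ln(0.173) = 1.7545

1.7545


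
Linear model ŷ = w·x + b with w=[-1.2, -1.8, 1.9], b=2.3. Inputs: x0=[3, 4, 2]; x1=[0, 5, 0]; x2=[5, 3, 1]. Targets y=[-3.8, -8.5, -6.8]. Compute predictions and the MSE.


ŷ0 = (-1.2)·(3) + (-1.8)·(4) + (1.9)·(2) + 2.3 = -4.7
ŷ1 = (-1.2)·(0) + (-1.8)·(5) + (1.9)·(0) + 2.3 = -6.7
ŷ2 = (-1.2)·(5) + (-1.8)·(3) + (1.9)·(1) + 2.3 = -7.2
errors² = [0.81, 3.24, 0.16]
MSE = 4.2100/3 = 1.4033

1.4033


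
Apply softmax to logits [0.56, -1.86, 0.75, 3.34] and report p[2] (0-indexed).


Exponentials: e^0.56=1.7507, e^-1.86=0.1557, e^0.75=2.117, e^3.34=28.2191
Sum = 32.2425
Softmax = [0.0543, 0.0048, 0.0657, 0.8752]
p[2] = 2.117/32.2425 = 0.0657

0.0657


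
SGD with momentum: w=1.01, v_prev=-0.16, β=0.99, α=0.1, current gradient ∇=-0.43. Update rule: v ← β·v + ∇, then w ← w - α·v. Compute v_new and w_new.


v_new = 0.99·-0.16 - 0.43 = -0.1584 - 0.43 = -0.5884
w_new = 1.01 - 0.1·-0.5884 = 1.01 + 0.05884 = 1.06884

v_new=-0.5884, w_new=1.06884


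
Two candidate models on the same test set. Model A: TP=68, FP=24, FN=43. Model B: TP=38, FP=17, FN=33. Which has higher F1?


Model A: P=68/92=0.7391, R=68/111=0.6126, F1=2PR/(P+R)=2TP/(2TP+FP+FN)=136/203=0.67
Model B: P=38/55=0.6909, R=38/71=0.5352, F1=2PR/(P+R)=2TP/(2TP+FP+FN)=76/126=0.6032
0.67 > 0.6032 → Model A

Model A


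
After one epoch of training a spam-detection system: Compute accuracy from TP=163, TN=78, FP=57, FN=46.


Accuracy = (TP+TN)/(TP+TN+FP+FN)
= (163+78)/(344)
= 241/344 = 70.06%

70.06%


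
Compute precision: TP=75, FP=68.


Precision = TP/(TP+FP)
= 75/(75+68)
= 75/143 = 52.45%

52.45%


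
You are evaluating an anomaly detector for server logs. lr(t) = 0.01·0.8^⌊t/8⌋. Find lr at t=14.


n_drops = ⌊14/8⌋ = 1
lr = 0.01·0.8^1 = 0.01·0.8 = 0.008

0.008


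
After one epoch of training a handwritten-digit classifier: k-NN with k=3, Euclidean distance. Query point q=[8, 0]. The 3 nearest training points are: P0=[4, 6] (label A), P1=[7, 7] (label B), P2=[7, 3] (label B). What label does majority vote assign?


d(q,P0) = 7.2111  (label A)
d(q,P1) = 7.0711  (label B)
d(q,P2) = 3.1623  (label B)
Votes: A=1, B=2
Majority → B

B


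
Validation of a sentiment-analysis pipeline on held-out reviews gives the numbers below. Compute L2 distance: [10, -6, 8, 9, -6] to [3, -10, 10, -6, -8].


d = √((10-3)² + (-6+ 10)² + (8-10)² + (9+ 6)² + (-6+ 8)²)
  = √(49 + 16 + 4 + 225 + 4)
  = √298 = 17.2627

17.2627


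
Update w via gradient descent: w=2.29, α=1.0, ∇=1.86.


w_new = w - α·∇
= 2.29 - 1.0·1.86
= 2.29 - 1.86
= 0.43

0.43


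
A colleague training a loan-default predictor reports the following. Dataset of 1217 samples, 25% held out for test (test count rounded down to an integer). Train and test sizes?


Test = ⌊1217·25/100⌋ = 304
Train = 1217 - 304 = 913

Train: 913, Test: 304


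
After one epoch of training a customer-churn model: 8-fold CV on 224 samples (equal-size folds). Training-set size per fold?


Fold size = 224/8 = 28
Training per fold = 224 - 28 = 196

196


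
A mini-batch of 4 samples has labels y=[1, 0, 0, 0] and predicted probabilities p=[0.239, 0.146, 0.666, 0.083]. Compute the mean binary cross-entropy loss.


L[0] = -ln(0.239) = 1.4313
L[1] = -ln(1-0.146) = -ln(0.854) = 0.1578
L[2] = -ln(1-0.666) = -ln(0.334) = 1.0966
L[3] = -ln(1-0.083) = -ln(0.917) = 0.0866
mean = (1.4313 + 0.1578 + 1.0966 + 0.0866)/4 = 0.6931

0.6931


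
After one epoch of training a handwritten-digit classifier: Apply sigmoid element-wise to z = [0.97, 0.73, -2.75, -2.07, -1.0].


σ(0.97) = 1/(1+e^-0.97) = 0.7251
σ(0.73) = 1/(1+e^-0.73) = 0.6748
σ(-2.75) = 1/(1+e^2.75) = 0.0601
σ(-2.07) = 1/(1+e^2.07) = 0.112
σ(-1.0) = 1/(1+e^1.0) = 0.2689
result = [0.7251, 0.6748, 0.0601, 0.112, 0.2689]

[0.7251, 0.6748, 0.0601, 0.112, 0.2689]


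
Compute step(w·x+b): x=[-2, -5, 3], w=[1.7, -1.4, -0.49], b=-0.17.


z = (-2)·(1.7) + (-5)·(-1.4) + (3)·(-0.49) - 0.17
  = 1.96
step(z) = 1 (z≥0)

1


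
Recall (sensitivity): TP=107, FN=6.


Recall = TP/(TP+FN)
= 107/(107+6)
= 107/113 = 94.69%

94.69%


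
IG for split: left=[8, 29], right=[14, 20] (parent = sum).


Parent = [22, 49], H_parent = 0.893
H_left = 0.7532 (n=37), H_right = 0.9774 (n=34)
H_children = (37/71)·0.7532 + (34/71)·0.9774 = 0.8606
IG = 0.893 - 0.8606 = 0.0324

0.0324


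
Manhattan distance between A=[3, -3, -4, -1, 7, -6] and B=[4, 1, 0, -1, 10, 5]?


d = |3-4| + |-3-1| + |-4-0| + |-1+ 1| + |7-10| + |-6-5|
  = 1 + 4 + 4 + 0 + 3 + 11
  = 23

23


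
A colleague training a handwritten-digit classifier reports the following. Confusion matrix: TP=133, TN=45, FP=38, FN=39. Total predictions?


Total = TP + TN + FP + FN
= 133 + 45 + 38 + 39
= 255
(Predicted positive: 171, predicted negative: 84)

255


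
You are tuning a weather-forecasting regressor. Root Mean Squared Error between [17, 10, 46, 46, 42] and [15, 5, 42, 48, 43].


MSE = 50/5 = 10
RMSE = √(50/5) = 3.1623

3.1623


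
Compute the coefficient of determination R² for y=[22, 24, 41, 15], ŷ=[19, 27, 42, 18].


ȳ = 25.5
SS_res = Σ(y-ŷ)² = 28
SS_tot = Σ(y-ȳ)² = 365
R² = 1 - SS_res/SS_tot = 1 - 0.0767 = 0.9233

0.9233


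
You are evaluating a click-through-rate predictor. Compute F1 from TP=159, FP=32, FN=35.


Precision = 159/191 = 0.8325
Recall = 159/194 = 0.8196
F1 = 2·P·R/(P+R) = 2·TP/(2·TP+FP+FN) = 318/(318+32+35) = 318/385 = 0.826

0.826


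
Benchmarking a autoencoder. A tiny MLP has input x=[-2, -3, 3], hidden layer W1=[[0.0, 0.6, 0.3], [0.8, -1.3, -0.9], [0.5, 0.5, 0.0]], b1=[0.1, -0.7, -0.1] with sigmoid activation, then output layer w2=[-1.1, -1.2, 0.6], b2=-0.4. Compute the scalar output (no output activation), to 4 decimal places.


z1[0] = (0.0)·(-2) + (0.6)·(-3) + (0.3)·(3) + 0.1 = -0.8
z1[1] = (0.8)·(-2) + (-1.3)·(-3) + (-0.9)·(3) - 0.7 = -1.1
z1[2] = (0.5)·(-2) + (0.5)·(-3) + (0.0)·(3) - 0.1 = -2.6
h = sigmoid(z1) = [0.31, 0.2497, 0.0691]
output = (-1.1)·(0.31) + (-1.2)·(0.2497) + (0.6)·(0.0691) - 0.4 = -0.9992

-0.9992


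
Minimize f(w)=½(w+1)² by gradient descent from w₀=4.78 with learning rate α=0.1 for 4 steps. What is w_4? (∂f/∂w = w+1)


step 1: grad = 4.78+1 = 5.78; w = 4.78 - 0.1·(5.78) = 4.202
step 2: grad = 4.202+1 = 5.202; w = 4.202 - 0.1·(5.202) = 3.6818
step 3: grad = 3.6818+1 = 4.6818; w = 3.6818 - 0.1·(4.6818) = 3.21362
step 4: grad = 3.21362+1 = 4.21362; w = 3.21362 - 0.1·(4.21362) = 2.792258

2.792258


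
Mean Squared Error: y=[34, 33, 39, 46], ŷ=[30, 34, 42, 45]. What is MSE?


Squared errors: (34-30)²=16, (33-34)²=1, (39-42)²=9, (46-45)²=1
Sum = 27
MSE = 27/4 = 27/4

27/4


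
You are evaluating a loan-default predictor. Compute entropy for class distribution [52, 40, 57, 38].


Probabilities: [52/187, 40/187, 57/187, 38/187] ≈ [0.2781, 0.2139, 0.3048, 0.2032]
H = -((52/187)·log₂(52/187) + (40/187)·log₂(40/187) + (57/187)·log₂(57/187) + (38/187)·log₂(38/187))
  = 1.979 bits

1.979 bits


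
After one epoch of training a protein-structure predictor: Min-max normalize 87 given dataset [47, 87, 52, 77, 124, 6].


min=6, max=124
(87-6)/(124-6) = 81/118 = 0.6864

0.6864


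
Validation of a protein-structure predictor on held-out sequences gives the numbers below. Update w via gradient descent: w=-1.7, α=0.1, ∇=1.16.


w_new = w - α·∇
= -1.7 - 0.1·1.16
= -1.7 - 0.116
= -1.816

-1.816


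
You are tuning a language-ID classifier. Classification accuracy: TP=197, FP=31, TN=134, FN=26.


Accuracy = (TP+TN)/(TP+TN+FP+FN)
= (197+134)/(388)
= 331/388 = 85.31%

85.31%


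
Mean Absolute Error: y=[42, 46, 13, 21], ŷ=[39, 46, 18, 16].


Absolute errors: |42-39|=3, |46-46|=0, |13-18|=5, |21-16|=5
Sum = 13
MAE = 13/4 = 13/4

13/4


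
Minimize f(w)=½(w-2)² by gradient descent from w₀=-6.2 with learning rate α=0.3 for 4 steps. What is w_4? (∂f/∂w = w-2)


step 1: grad = -6.2-2 = -8.2; w = -6.2 - 0.3·(-8.2) = -3.74
step 2: grad = -3.74-2 = -5.74; w = -3.74 - 0.3·(-5.74) = -2.018
step 3: grad = -2.018-2 = -4.018; w = -2.018 - 0.3·(-4.018) = -0.8126
step 4: grad = -0.8126-2 = -2.8126; w = -0.8126 - 0.3·(-2.8126) = 0.03118

0.03118


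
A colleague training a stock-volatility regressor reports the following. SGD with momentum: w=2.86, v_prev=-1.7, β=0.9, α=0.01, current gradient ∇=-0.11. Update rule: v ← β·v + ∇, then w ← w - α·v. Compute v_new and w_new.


v_new = 0.9·-1.7 - 0.11 = -1.53 - 0.11 = -1.64
w_new = 2.86 - 0.01·-1.64 = 2.86 + 0.0164 = 2.8764

v_new=-1.64, w_new=2.8764


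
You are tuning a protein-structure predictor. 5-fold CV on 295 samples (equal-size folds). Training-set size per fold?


Fold size = 295/5 = 59
Training per fold = 295 - 59 = 236

236


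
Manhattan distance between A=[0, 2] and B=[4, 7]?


d = |0-4| + |2-7|
  = 4 + 5
  = 9

9


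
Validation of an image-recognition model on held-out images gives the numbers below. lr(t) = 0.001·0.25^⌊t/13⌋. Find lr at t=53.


n_drops = ⌊53/13⌋ = 4
lr = 0.001·0.25^4 = 0.001·0.00390625 = 0.00000390625

0.00000390625


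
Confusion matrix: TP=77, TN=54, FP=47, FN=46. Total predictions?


Total = TP + TN + FP + FN
= 77 + 54 + 47 + 46
= 224
(Predicted positive: 124, predicted negative: 100)

224


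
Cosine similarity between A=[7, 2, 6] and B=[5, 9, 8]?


A·B = 7·5 + 2·9 + 6·8 = 101
‖A‖ = √89 = 9.434, ‖B‖ = √170 = 13.0384
cos = 101/(√89·√170) = 101/√15130 = 0.8211

0.8211


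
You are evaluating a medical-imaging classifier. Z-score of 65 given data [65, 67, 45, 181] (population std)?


μ = 89.5, σ = 53.5234
z = (65 - 89.5)/53.5234 = -0.4577

-0.4577


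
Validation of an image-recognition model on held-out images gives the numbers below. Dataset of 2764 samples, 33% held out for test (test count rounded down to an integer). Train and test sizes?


Test = ⌊2764·33/100⌋ = 912
Train = 2764 - 912 = 1852

Train: 1852, Test: 912


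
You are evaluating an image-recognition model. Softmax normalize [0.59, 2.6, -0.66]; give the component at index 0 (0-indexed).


Exponentials: e^0.59=1.804, e^2.6=13.4637, e^-0.66=0.5169
Sum = 15.7846
Softmax = [0.1143, 0.853, 0.0327]
p[0] = 1.804/15.7846 = 0.1143

0.1143


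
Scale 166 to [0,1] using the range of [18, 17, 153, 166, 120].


min=17, max=166
(166-17)/(166-17) = 149/149 = 1.0

1.0


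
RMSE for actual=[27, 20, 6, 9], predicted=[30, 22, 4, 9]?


MSE = 17/4 = 4.25
RMSE = √(17/4) = 2.0616

2.0616


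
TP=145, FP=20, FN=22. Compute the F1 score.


Precision = 145/165 = 0.8788
Recall = 145/167 = 0.8683
F1 = 2·P·R/(P+R) = 2·TP/(2·TP+FP+FN) = 290/(290+20+22) = 290/332 = 0.8735

0.8735


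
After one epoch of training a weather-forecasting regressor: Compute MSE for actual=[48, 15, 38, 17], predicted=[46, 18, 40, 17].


Squared errors: (48-46)²=4, (15-18)²=9, (38-40)²=4, (17-17)²=0
Sum = 17
MSE = 17/4 = 17/4

17/4


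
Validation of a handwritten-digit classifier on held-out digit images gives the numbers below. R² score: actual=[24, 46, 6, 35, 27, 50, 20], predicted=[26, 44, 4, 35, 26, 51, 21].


ȳ = 29.7143
SS_res = Σ(y-ŷ)² = 15
SS_tot = Σ(y-ȳ)² = 1401.43
R² = 1 - SS_res/SS_tot = 1 - 0.0107 = 0.9893

0.9893


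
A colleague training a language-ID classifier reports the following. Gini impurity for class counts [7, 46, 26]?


Probabilities: [7/79, 46/79, 26/79] ≈ [0.0886, 0.5823, 0.3291]
Σpᵢ² = (49 + 2116 + 676)/79² = 2841/6241
Gini = 1 - Σpᵢ² = 1 - 2841/6241 = 0.5448

0.5448


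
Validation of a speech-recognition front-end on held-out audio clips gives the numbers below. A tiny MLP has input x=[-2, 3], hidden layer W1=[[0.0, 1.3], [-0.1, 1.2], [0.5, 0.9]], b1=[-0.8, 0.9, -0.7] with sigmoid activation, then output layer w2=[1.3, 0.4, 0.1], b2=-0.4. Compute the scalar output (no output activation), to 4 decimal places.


z1[0] = (0.0)·(-2) + (1.3)·(3) - 0.8 = 3.1
z1[1] = (-0.1)·(-2) + (1.2)·(3) + 0.9 = 4.7
z1[2] = (0.5)·(-2) + (0.9)·(3) - 0.7 = 1.0
h = sigmoid(z1) = [0.9569, 0.991, 0.7311]
output = (1.3)·(0.9569) + (0.4)·(0.991) + (0.1)·(0.7311) - 0.4 = 1.3135

1.3135


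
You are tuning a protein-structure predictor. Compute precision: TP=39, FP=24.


Precision = TP/(TP+FP)
= 39/(39+24)
= 39/63 = 61.9%

61.9%


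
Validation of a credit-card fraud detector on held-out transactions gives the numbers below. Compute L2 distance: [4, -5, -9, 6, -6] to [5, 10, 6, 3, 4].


d = √((4-5)² + (-5-10)² + (-9-6)² + (6-3)² + (-6-4)²)
  = √(1 + 225 + 225 + 9 + 100)
  = √560 = 23.6643

23.6643


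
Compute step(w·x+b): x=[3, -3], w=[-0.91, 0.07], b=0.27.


z = (3)·(-0.91) + (-3)·(0.07) + 0.27
  = -2.67
step(z) = 0 (z<0)

0


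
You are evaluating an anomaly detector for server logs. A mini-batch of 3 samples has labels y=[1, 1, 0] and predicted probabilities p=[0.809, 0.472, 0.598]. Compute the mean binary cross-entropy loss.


L[0] = -ln(0.809) = 0.212
L[1] = -ln(0.472) = 0.7508
L[2] = -ln(1-0.598) = -ln(0.402) = 0.9113
mean = (0.212 + 0.7508 + 0.9113)/3 = 0.6247

0.6247


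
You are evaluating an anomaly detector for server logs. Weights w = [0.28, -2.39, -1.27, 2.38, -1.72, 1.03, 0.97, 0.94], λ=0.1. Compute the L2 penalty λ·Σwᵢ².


‖w‖₂² = (0.28)² + (-2.39)² + (-1.27)² + (2.38)² + (-1.72)² + (1.03)² + (0.97)² + (0.94)²
     = 0.0784 + 5.7121 + 1.6129 + 5.6644 + 2.9584 + 1.0609 + 0.9409 + 0.8836
     = 18.9116
λ·‖w‖₂² = 0.1·18.9116 = 1.89116

1.89116


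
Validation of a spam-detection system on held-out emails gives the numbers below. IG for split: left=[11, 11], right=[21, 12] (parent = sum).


Parent = [32, 23], H_parent = 0.9806
H_left = 1 (n=22), H_right = 0.9457 (n=33)
H_children = (22/55)·1 + (33/55)·0.9457 = 0.9674
IG = 0.9806 - 0.9674 = 0.0132

0.0132


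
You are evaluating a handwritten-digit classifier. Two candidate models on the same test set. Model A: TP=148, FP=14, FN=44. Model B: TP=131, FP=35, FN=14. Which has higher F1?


Model A: P=148/162=0.9136, R=148/192=0.7708, F1=2PR/(P+R)=2TP/(2TP+FP+FN)=296/354=0.8362
Model B: P=131/166=0.7892, R=131/145=0.9034, F1=2PR/(P+R)=2TP/(2TP+FP+FN)=262/311=0.8424
0.8362 < 0.8424 → Model B

Model B


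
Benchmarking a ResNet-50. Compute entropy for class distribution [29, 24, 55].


Probabilities: [29/108, 24/108, 55/108] ≈ [0.2685, 0.2222, 0.5093]
H = -((29/108)·log₂(29/108) + (24/108)·log₂(24/108) + (55/108)·log₂(55/108))
  = 1.4873 bits

1.4873 bits


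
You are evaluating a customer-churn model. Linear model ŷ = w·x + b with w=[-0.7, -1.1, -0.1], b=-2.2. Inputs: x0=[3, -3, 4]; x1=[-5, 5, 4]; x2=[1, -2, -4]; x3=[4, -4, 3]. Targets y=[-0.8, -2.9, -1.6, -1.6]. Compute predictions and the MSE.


ŷ0 = (-0.7)·(3) + (-1.1)·(-3) + (-0.1)·(4) - 2.2 = -1.4
ŷ1 = (-0.7)·(-5) + (-1.1)·(5) + (-0.1)·(4) - 2.2 = -4.6
ŷ2 = (-0.7)·(1) + (-1.1)·(-2) + (-0.1)·(-4) - 2.2 = -0.3
ŷ3 = (-0.7)·(4) + (-1.1)·(-4) + (-0.1)·(3) - 2.2 = -0.9
errors² = [0.36, 2.89, 1.69, 0.49]
MSE = 5.4300/4 = 1.3575

1.3575


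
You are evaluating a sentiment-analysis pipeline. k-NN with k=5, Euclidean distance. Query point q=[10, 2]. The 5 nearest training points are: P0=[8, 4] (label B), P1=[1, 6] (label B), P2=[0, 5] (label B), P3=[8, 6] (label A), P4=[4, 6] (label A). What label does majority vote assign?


d(q,P0) = 2.8284  (label B)
d(q,P1) = 9.8489  (label B)
d(q,P2) = 10.4403  (label B)
d(q,P3) = 4.4721  (label A)
d(q,P4) = 7.2111  (label A)
Votes: A=2, B=3
Majority → B

B


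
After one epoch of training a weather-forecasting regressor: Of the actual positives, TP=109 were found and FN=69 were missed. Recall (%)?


Recall = TP/(TP+FN)
= 109/(109+69)
= 109/178 = 61.24%

61.24%


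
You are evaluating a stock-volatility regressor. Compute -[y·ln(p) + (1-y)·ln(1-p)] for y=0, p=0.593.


BCE = -[y·ln(p) + (1-y)·ln(1-p)]
= -0 - 1·ln(1-0.593)
= -ln(0.407) = 0.8989

0.8989


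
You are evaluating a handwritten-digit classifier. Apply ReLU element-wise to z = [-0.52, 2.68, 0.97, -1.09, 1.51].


ReLU(-0.52) = max(0, -0.52) = 0.0
ReLU(2.68) = max(0, 2.68) = 2.68
ReLU(0.97) = max(0, 0.97) = 0.97
ReLU(-1.09) = max(0, -1.09) = 0.0
ReLU(1.51) = max(0, 1.51) = 1.51
result = [0.0, 2.68, 0.97, 0.0, 1.51]

[0.0, 2.68, 0.97, 0.0, 1.51]


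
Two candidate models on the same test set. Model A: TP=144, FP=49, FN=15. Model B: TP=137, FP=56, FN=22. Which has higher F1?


Model A: P=144/193=0.7461, R=144/159=0.9057, F1=2PR/(P+R)=2TP/(2TP+FP+FN)=288/352=0.8182
Model B: P=137/193=0.7098, R=137/159=0.8616, F1=2PR/(P+R)=2TP/(2TP+FP+FN)=274/352=0.7784
0.8182 > 0.7784 → Model A

Model A


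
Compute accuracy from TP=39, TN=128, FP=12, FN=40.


Accuracy = (TP+TN)/(TP+TN+FP+FN)
= (39+128)/(219)
= 167/219 = 76.26%

76.26%


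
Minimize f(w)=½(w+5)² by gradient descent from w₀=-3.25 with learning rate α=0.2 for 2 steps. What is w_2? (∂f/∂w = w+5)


step 1: grad = -3.25+5 = 1.75; w = -3.25 - 0.2·(1.75) = -3.6
step 2: grad = -3.6+5 = 1.4; w = -3.6 - 0.2·(1.4) = -3.88

-3.88


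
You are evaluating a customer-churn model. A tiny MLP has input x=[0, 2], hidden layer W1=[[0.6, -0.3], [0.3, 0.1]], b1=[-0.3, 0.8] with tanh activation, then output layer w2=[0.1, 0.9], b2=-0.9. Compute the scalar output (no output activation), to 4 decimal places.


z1[0] = (0.6)·(0) + (-0.3)·(2) - 0.3 = -0.9
z1[1] = (0.3)·(0) + (0.1)·(2) + 0.8 = 1.0
h = tanh(z1) = [-0.7163, 0.7616]
output = (0.1)·(-0.7163) + (0.9)·(0.7616) - 0.9 = -0.2862

-0.2862


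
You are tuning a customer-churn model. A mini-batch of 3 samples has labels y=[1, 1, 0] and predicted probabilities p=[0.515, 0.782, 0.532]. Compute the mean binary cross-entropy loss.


L[0] = -ln(0.515) = 0.6636
L[1] = -ln(0.782) = 0.2459
L[2] = -ln(1-0.532) = -ln(0.468) = 0.7593
mean = (0.6636 + 0.2459 + 0.7593)/3 = 0.5563

0.5563


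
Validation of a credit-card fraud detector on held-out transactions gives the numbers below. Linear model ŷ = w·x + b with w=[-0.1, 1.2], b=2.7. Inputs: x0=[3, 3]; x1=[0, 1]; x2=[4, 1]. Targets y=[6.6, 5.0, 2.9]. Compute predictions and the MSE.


ŷ0 = (-0.1)·(3) + (1.2)·(3) + 2.7 = 6.0
ŷ1 = (-0.1)·(0) + (1.2)·(1) + 2.7 = 3.9
ŷ2 = (-0.1)·(4) + (1.2)·(1) + 2.7 = 3.5
errors² = [0.36, 1.21, 0.36]
MSE = 1.9300/3 = 0.6433

0.6433


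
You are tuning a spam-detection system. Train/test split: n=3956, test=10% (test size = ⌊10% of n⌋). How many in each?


Test = ⌊3956·10/100⌋ = 395
Train = 3956 - 395 = 3561

Train: 3561, Test: 395


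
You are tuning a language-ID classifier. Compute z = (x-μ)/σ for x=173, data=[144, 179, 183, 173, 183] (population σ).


μ = 172.4, σ = 14.6642
z = (173 - 172.4)/14.6642 = 0.0409

0.0409


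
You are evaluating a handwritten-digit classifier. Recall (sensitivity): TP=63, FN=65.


Recall = TP/(TP+FN)
= 63/(63+65)
= 63/128 = 49.22%

49.22%


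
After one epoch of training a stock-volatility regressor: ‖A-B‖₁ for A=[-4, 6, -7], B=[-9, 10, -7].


d = |-4+ 9| + |6-10| + |-7+ 7|
  = 5 + 4 + 0
  = 9

9


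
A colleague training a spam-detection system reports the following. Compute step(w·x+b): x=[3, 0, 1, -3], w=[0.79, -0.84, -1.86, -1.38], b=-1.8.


z = (3)·(0.79) + (0)·(-0.84) + (1)·(-1.86) + (-3)·(-1.38) - 1.8
  = 2.85
step(z) = 1 (z≥0)

1


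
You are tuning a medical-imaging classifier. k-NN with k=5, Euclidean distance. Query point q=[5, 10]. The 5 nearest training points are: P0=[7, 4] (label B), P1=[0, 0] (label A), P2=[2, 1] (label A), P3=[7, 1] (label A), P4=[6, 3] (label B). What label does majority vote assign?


d(q,P0) = 6.3246  (label B)
d(q,P1) = 11.1803  (label A)
d(q,P2) = 9.4868  (label A)
d(q,P3) = 9.2195  (label A)
d(q,P4) = 7.0711  (label B)
Votes: A=3, B=2
Majority → A

A


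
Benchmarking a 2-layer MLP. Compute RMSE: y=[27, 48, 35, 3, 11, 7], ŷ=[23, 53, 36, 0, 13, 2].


MSE = 80/6 = 13.3333
RMSE = √(80/6) = 3.6515

3.6515


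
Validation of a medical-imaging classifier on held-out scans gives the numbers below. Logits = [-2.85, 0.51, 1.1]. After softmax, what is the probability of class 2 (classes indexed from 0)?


Exponentials: e^-2.85=0.0578, e^0.51=1.6653, e^1.1=3.0042
Sum = 4.7273
Softmax = [0.0122, 0.3523, 0.6355]
p[2] = 3.0042/4.7273 = 0.6355

0.6355


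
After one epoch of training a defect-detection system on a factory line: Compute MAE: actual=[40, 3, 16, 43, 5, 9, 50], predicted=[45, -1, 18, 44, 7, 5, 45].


Absolute errors: |40-45|=5, |3+ 1|=4, |16-18|=2, |43-44|=1, |5-7|=2, |9-5|=4, |50-45|=5
Sum = 23
MAE = 23/7 = 23/7

23/7


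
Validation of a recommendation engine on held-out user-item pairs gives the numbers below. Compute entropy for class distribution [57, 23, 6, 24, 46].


Probabilities: [57/156, 23/156, 6/156, 24/156, 46/156] ≈ [0.3654, 0.1474, 0.0385, 0.1538, 0.2949]
H = -((57/156)·log₂(57/156) + (23/156)·log₂(23/156) + (6/156)·log₂(6/156) + (24/156)·log₂(24/156) + (46/156)·log₂(46/156))
  = 2.0537 bits

2.0537 bits


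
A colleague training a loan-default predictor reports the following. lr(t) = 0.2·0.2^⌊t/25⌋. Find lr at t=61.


n_drops = ⌊61/25⌋ = 2
lr = 0.2·0.2^2 = 0.2·0.04 = 0.008

0.008


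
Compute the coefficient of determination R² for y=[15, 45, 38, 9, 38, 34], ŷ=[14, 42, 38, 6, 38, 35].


ȳ = 29.8333
SS_res = Σ(y-ŷ)² = 20
SS_tot = Σ(y-ȳ)² = 1034.83
R² = 1 - SS_res/SS_tot = 1 - 0.0193 = 0.9807

0.9807


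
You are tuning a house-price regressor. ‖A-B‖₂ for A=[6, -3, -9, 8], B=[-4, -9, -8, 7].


d = √((6+ 4)² + (-3+ 9)² + (-9+ 8)² + (8-7)²)
  = √(100 + 36 + 1 + 1)
  = √138 = 11.7473

11.7473


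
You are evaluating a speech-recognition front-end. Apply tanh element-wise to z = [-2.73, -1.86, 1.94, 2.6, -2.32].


tanh(-2.73) = -0.9915
tanh(-1.86) = -0.9527
tanh(1.94) = 0.9595
tanh(2.6) = 0.989
tanh(-2.32) = -0.9809
result = [-0.9915, -0.9527, 0.9595, 0.989, -0.9809]

[-0.9915, -0.9527, 0.9595, 0.989, -0.9809]


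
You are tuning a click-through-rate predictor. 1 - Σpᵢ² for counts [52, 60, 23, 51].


Probabilities: [52/186, 60/186, 23/186, 51/186] ≈ [0.2796, 0.3226, 0.1237, 0.2742]
Σpᵢ² = (2704 + 3600 + 529 + 2601)/186² = 9434/34596
Gini = 1 - Σpᵢ² = 1 - 9434/34596 = 0.7273

0.7273


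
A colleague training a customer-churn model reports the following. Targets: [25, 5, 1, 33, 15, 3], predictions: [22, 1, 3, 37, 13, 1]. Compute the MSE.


Squared errors: (25-22)²=9, (5-1)²=16, (1-3)²=4, (33-37)²=16, (15-13)²=4, (3-1)²=4
Sum = 53
MSE = 53/6 = 53/6

53/6


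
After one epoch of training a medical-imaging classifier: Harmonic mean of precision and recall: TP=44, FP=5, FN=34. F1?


Precision = 44/49 = 0.898
Recall = 44/78 = 0.5641
F1 = 2·P·R/(P+R) = 2·TP/(2·TP+FP+FN) = 88/(88+5+34) = 88/127 = 0.6929

0.6929


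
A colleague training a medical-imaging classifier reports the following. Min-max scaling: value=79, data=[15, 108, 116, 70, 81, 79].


min=15, max=116
(79-15)/(116-15) = 64/101 = 0.6337

0.6337


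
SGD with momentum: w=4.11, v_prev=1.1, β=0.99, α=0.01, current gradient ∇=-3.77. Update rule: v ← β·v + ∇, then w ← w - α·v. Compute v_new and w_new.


v_new = 0.99·1.1 - 3.77 = 1.089 - 3.77 = -2.681
w_new = 4.11 - 0.01·-2.681 = 4.11 + 0.02681 = 4.13681

v_new=-2.681, w_new=4.13681


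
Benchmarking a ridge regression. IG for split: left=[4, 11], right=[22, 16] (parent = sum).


Parent = [26, 27], H_parent = 0.9997
H_left = 0.8366 (n=15), H_right = 0.9819 (n=38)
H_children = (15/53)·0.8366 + (38/53)·0.9819 = 0.9408
IG = 0.9997 - 0.9408 = 0.0589

0.0589


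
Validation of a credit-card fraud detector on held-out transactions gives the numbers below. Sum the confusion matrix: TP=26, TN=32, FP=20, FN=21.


Total = TP + TN + FP + FN
= 26 + 32 + 20 + 21
= 99
(Predicted positive: 46, predicted negative: 53)

99


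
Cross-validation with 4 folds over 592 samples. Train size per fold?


Fold size = 592/4 = 148
Training per fold = 592 - 148 = 444

444


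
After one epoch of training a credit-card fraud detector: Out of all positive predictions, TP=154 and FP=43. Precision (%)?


Precision = TP/(TP+FP)
= 154/(154+43)
= 154/197 = 78.17%

78.17%


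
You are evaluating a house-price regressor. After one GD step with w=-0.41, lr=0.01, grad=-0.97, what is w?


w_new = w - α·∇
= -0.41 - 0.01·-0.97
= -0.41 + 0.0097
= -0.4003

-0.4003


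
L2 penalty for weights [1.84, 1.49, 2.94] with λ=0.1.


‖w‖₂² = (1.84)² + (1.49)² + (2.94)²
     = 3.3856 + 2.2201 + 8.6436
     = 14.2493
λ·‖w‖₂² = 0.1·14.2493 = 1.42493

1.42493


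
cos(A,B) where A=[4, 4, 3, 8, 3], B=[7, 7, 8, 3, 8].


A·B = 4·7 + 4·7 + 3·8 + 8·3 + 3·8 = 128
‖A‖ = √114 = 10.6771, ‖B‖ = √235 = 15.3297
cos = 128/(√114·√235) = 128/√26790 = 0.782

0.782


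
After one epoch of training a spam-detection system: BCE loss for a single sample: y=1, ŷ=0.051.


BCE = -[y·ln(p) + (1-y)·ln(1-p)]
= -1·ln(0.051) - 0
= -ln(0.051) = 2.9759

2.9759


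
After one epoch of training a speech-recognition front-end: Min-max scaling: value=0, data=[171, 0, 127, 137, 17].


min=0, max=171
(0-0)/(171-0) = 0/171 = 0.0

0.0


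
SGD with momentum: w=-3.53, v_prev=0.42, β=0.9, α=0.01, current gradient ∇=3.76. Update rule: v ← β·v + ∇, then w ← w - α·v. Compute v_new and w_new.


v_new = 0.9·0.42 + 3.76 = 0.378 + 3.76 = 4.138
w_new = -3.53 - 0.01·4.138 = -3.53 - 0.04138 = -3.57138

v_new=4.138, w_new=-3.57138


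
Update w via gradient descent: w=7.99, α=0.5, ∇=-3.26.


w_new = w - α·∇
= 7.99 - 0.5·-3.26
= 7.99 + 1.63
= 9.62

9.62


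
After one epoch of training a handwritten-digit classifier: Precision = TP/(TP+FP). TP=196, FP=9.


Precision = TP/(TP+FP)
= 196/(196+9)
= 196/205 = 95.61%

95.61%


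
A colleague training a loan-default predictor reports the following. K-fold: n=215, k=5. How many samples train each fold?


Fold size = 215/5 = 43
Training per fold = 215 - 43 = 172

172


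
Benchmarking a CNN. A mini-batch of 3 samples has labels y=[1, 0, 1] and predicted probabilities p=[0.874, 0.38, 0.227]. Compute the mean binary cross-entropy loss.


L[0] = -ln(0.874) = 0.1347
L[1] = -ln(1-0.38) = -ln(0.62) = 0.478
L[2] = -ln(0.227) = 1.4828
mean = (0.1347 + 0.478 + 1.4828)/3 = 0.6985

0.6985


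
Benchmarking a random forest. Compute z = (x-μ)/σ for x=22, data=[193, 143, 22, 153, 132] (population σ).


μ = 128.6, σ = 57.1405
z = (22 - 128.6)/57.1405 = -1.8656

-1.8656


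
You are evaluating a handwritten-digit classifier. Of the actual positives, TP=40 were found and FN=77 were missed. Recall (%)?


Recall = TP/(TP+FN)
= 40/(40+77)
= 40/117 = 34.19%

34.19%


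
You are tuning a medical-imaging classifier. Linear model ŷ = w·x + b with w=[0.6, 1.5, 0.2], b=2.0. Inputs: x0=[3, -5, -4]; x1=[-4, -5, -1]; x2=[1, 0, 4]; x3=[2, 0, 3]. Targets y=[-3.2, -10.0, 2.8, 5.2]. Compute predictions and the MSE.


ŷ0 = (0.6)·(3) + (1.5)·(-5) + (0.2)·(-4) + 2.0 = -4.5
ŷ1 = (0.6)·(-4) + (1.5)·(-5) + (0.2)·(-1) + 2.0 = -8.1
ŷ2 = (0.6)·(1) + (1.5)·(0) + (0.2)·(4) + 2.0 = 3.4
ŷ3 = (0.6)·(2) + (1.5)·(0) + (0.2)·(3) + 2.0 = 3.8
errors² = [1.69, 3.61, 0.36, 1.96]
MSE = 7.6200/4 = 1.905

1.905


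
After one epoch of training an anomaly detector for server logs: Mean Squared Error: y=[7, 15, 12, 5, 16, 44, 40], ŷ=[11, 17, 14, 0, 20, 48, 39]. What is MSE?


Squared errors: (7-11)²=16, (15-17)²=4, (12-14)²=4, (5-0)²=25, (16-20)²=16, (44-48)²=16, (40-39)²=1
Sum = 82
MSE = 82/7 = 82/7

82/7


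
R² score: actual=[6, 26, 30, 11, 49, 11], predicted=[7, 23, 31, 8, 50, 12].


ȳ = 22.1667
SS_res = Σ(y-ŷ)² = 22
SS_tot = Σ(y-ȳ)² = 1306.83
R² = 1 - SS_res/SS_tot = 1 - 0.0168 = 0.9832

0.9832


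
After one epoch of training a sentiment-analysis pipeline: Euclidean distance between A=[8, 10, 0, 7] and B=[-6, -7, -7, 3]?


d = √((8+ 6)² + (10+ 7)² + (0+ 7)² + (7-3)²)
  = √(196 + 289 + 49 + 16)
  = √550 = 23.4521

23.4521


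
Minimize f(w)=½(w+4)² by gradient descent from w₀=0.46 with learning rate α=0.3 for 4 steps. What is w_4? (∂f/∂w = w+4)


step 1: grad = 0.46+4 = 4.46; w = 0.46 - 0.3·(4.46) = -0.878
step 2: grad = -0.878+4 = 3.122; w = -0.878 - 0.3·(3.122) = -1.8146
step 3: grad = -1.8146+4 = 2.1854; w = -1.8146 - 0.3·(2.1854) = -2.47022
step 4: grad = -2.47022+4 = 1.52978; w = -2.47022 - 0.3·(1.52978) = -2.929154

-2.929154


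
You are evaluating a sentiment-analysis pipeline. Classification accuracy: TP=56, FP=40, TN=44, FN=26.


Accuracy = (TP+TN)/(TP+TN+FP+FN)
= (56+44)/(166)
= 100/166 = 60.24%

60.24%


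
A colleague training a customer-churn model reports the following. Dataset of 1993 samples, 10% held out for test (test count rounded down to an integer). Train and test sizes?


Test = ⌊1993·10/100⌋ = 199
Train = 1993 - 199 = 1794

Train: 1794, Test: 199


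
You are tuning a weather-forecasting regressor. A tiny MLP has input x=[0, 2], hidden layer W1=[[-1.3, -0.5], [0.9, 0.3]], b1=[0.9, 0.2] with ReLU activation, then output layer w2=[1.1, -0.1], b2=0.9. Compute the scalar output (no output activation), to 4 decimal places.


z1[0] = (-1.3)·(0) + (-0.5)·(2) + 0.9 = -0.1
z1[1] = (0.9)·(0) + (0.3)·(2) + 0.2 = 0.8
h = ReLU(z1) = [0.0, 0.8]
output = (1.1)·(0.0) + (-0.1)·(0.8) + 0.9 = 0.82

0.82


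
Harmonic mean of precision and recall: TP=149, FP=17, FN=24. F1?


Precision = 149/166 = 0.8976
Recall = 149/173 = 0.8613
F1 = 2·P·R/(P+R) = 2·TP/(2·TP+FP+FN) = 298/(298+17+24) = 298/339 = 0.8791

0.8791


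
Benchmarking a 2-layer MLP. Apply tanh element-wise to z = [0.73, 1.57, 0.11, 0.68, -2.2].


tanh(0.73) = 0.6231
tanh(1.57) = 0.917
tanh(0.11) = 0.1096
tanh(0.68) = 0.5915
tanh(-2.2) = -0.9757
result = [0.6231, 0.917, 0.1096, 0.5915, -0.9757]

[0.6231, 0.917, 0.1096, 0.5915, -0.9757]


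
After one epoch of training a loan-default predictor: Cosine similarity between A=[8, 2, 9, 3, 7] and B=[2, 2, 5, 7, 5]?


A·B = 8·2 + 2·2 + 9·5 + 3·7 + 7·5 = 121
‖A‖ = √207 = 14.3875, ‖B‖ = √107 = 10.3441
cos = 121/(√207·√107) = 121/√22149 = 0.813

0.813


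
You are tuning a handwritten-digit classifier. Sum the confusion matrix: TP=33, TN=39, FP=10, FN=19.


Total = TP + TN + FP + FN
= 33 + 39 + 10 + 19
= 101
(Predicted positive: 43, predicted negative: 58)

101


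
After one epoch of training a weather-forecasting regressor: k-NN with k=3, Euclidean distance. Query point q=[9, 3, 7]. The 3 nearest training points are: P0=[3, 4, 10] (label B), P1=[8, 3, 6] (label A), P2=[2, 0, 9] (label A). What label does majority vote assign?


d(q,P0) = 6.7823  (label B)
d(q,P1) = 1.4142  (label A)
d(q,P2) = 7.874  (label A)
Votes: A=2, B=1
Majority → A

A


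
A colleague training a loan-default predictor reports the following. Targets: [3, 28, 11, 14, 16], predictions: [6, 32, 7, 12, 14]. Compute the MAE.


Absolute errors: |3-6|=3, |28-32|=4, |11-7|=4, |14-12|=2, |16-14|=2
Sum = 15
MAE = 15/5 = 3

3


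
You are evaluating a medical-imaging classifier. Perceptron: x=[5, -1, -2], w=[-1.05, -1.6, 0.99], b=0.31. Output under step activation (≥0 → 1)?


z = (5)·(-1.05) + (-1)·(-1.6) + (-2)·(0.99) + 0.31
  = -5.32
step(z) = 0 (z<0)

0
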